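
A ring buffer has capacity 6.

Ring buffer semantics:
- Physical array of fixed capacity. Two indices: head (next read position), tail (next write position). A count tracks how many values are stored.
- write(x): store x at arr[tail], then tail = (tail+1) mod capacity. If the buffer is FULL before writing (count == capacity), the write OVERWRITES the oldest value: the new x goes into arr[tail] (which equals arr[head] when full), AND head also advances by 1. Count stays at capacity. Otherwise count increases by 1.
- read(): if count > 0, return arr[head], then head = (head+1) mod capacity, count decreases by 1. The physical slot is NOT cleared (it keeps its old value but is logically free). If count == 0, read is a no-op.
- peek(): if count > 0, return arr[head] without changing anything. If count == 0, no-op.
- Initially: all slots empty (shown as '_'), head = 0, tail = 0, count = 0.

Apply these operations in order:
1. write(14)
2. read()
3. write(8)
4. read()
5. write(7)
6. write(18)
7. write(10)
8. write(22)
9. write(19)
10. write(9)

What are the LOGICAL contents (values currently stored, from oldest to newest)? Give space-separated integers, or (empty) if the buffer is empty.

After op 1 (write(14)): arr=[14 _ _ _ _ _] head=0 tail=1 count=1
After op 2 (read()): arr=[14 _ _ _ _ _] head=1 tail=1 count=0
After op 3 (write(8)): arr=[14 8 _ _ _ _] head=1 tail=2 count=1
After op 4 (read()): arr=[14 8 _ _ _ _] head=2 tail=2 count=0
After op 5 (write(7)): arr=[14 8 7 _ _ _] head=2 tail=3 count=1
After op 6 (write(18)): arr=[14 8 7 18 _ _] head=2 tail=4 count=2
After op 7 (write(10)): arr=[14 8 7 18 10 _] head=2 tail=5 count=3
After op 8 (write(22)): arr=[14 8 7 18 10 22] head=2 tail=0 count=4
After op 9 (write(19)): arr=[19 8 7 18 10 22] head=2 tail=1 count=5
After op 10 (write(9)): arr=[19 9 7 18 10 22] head=2 tail=2 count=6

Answer: 7 18 10 22 19 9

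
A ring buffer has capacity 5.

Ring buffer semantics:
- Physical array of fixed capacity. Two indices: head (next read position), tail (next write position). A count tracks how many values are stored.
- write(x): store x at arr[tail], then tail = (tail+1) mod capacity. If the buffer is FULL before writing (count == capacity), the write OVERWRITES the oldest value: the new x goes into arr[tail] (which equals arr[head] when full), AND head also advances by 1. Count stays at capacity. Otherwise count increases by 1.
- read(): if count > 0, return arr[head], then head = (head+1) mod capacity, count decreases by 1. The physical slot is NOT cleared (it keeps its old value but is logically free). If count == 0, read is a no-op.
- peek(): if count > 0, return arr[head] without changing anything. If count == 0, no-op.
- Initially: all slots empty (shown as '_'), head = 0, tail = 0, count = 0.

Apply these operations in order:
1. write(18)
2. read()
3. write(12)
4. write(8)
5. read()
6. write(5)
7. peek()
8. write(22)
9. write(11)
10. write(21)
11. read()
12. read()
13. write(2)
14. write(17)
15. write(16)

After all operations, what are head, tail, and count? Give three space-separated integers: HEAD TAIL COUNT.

After op 1 (write(18)): arr=[18 _ _ _ _] head=0 tail=1 count=1
After op 2 (read()): arr=[18 _ _ _ _] head=1 tail=1 count=0
After op 3 (write(12)): arr=[18 12 _ _ _] head=1 tail=2 count=1
After op 4 (write(8)): arr=[18 12 8 _ _] head=1 tail=3 count=2
After op 5 (read()): arr=[18 12 8 _ _] head=2 tail=3 count=1
After op 6 (write(5)): arr=[18 12 8 5 _] head=2 tail=4 count=2
After op 7 (peek()): arr=[18 12 8 5 _] head=2 tail=4 count=2
After op 8 (write(22)): arr=[18 12 8 5 22] head=2 tail=0 count=3
After op 9 (write(11)): arr=[11 12 8 5 22] head=2 tail=1 count=4
After op 10 (write(21)): arr=[11 21 8 5 22] head=2 tail=2 count=5
After op 11 (read()): arr=[11 21 8 5 22] head=3 tail=2 count=4
After op 12 (read()): arr=[11 21 8 5 22] head=4 tail=2 count=3
After op 13 (write(2)): arr=[11 21 2 5 22] head=4 tail=3 count=4
After op 14 (write(17)): arr=[11 21 2 17 22] head=4 tail=4 count=5
After op 15 (write(16)): arr=[11 21 2 17 16] head=0 tail=0 count=5

Answer: 0 0 5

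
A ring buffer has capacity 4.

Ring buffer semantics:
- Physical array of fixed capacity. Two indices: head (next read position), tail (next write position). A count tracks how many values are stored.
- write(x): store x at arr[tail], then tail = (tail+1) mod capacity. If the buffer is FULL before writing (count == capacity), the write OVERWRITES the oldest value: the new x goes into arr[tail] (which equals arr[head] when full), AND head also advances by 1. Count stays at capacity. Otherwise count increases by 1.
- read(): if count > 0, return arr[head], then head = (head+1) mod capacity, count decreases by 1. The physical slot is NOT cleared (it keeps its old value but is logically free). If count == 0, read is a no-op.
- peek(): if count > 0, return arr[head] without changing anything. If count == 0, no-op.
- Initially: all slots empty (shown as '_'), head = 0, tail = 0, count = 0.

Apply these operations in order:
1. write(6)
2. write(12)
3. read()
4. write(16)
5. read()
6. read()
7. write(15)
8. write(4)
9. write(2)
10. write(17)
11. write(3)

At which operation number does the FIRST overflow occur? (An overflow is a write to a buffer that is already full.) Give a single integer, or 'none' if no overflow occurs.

Answer: 11

Derivation:
After op 1 (write(6)): arr=[6 _ _ _] head=0 tail=1 count=1
After op 2 (write(12)): arr=[6 12 _ _] head=0 tail=2 count=2
After op 3 (read()): arr=[6 12 _ _] head=1 tail=2 count=1
After op 4 (write(16)): arr=[6 12 16 _] head=1 tail=3 count=2
After op 5 (read()): arr=[6 12 16 _] head=2 tail=3 count=1
After op 6 (read()): arr=[6 12 16 _] head=3 tail=3 count=0
After op 7 (write(15)): arr=[6 12 16 15] head=3 tail=0 count=1
After op 8 (write(4)): arr=[4 12 16 15] head=3 tail=1 count=2
After op 9 (write(2)): arr=[4 2 16 15] head=3 tail=2 count=3
After op 10 (write(17)): arr=[4 2 17 15] head=3 tail=3 count=4
After op 11 (write(3)): arr=[4 2 17 3] head=0 tail=0 count=4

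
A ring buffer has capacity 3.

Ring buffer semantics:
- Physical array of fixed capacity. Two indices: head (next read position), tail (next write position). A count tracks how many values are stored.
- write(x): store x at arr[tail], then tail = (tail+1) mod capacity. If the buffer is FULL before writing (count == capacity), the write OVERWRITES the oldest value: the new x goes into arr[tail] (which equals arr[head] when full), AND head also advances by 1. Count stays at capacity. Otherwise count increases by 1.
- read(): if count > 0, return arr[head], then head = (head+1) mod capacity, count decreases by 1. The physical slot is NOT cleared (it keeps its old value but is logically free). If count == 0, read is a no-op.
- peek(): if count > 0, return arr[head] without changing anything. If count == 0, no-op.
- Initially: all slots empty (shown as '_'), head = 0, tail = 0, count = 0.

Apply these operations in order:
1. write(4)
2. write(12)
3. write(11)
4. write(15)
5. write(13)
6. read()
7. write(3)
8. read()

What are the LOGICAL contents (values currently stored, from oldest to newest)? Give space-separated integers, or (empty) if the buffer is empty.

Answer: 13 3

Derivation:
After op 1 (write(4)): arr=[4 _ _] head=0 tail=1 count=1
After op 2 (write(12)): arr=[4 12 _] head=0 tail=2 count=2
After op 3 (write(11)): arr=[4 12 11] head=0 tail=0 count=3
After op 4 (write(15)): arr=[15 12 11] head=1 tail=1 count=3
After op 5 (write(13)): arr=[15 13 11] head=2 tail=2 count=3
After op 6 (read()): arr=[15 13 11] head=0 tail=2 count=2
After op 7 (write(3)): arr=[15 13 3] head=0 tail=0 count=3
After op 8 (read()): arr=[15 13 3] head=1 tail=0 count=2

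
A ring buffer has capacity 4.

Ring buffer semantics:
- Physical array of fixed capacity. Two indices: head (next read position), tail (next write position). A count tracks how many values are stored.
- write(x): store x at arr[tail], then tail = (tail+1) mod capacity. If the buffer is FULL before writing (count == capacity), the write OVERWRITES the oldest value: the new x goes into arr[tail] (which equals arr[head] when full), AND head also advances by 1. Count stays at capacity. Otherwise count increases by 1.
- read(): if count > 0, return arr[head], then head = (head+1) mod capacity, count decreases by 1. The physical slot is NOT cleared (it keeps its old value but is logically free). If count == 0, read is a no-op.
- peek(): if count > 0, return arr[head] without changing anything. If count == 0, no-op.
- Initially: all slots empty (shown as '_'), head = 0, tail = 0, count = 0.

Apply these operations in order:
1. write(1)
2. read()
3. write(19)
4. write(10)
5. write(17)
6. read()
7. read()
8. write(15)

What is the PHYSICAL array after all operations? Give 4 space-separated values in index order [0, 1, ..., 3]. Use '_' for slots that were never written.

After op 1 (write(1)): arr=[1 _ _ _] head=0 tail=1 count=1
After op 2 (read()): arr=[1 _ _ _] head=1 tail=1 count=0
After op 3 (write(19)): arr=[1 19 _ _] head=1 tail=2 count=1
After op 4 (write(10)): arr=[1 19 10 _] head=1 tail=3 count=2
After op 5 (write(17)): arr=[1 19 10 17] head=1 tail=0 count=3
After op 6 (read()): arr=[1 19 10 17] head=2 tail=0 count=2
After op 7 (read()): arr=[1 19 10 17] head=3 tail=0 count=1
After op 8 (write(15)): arr=[15 19 10 17] head=3 tail=1 count=2

Answer: 15 19 10 17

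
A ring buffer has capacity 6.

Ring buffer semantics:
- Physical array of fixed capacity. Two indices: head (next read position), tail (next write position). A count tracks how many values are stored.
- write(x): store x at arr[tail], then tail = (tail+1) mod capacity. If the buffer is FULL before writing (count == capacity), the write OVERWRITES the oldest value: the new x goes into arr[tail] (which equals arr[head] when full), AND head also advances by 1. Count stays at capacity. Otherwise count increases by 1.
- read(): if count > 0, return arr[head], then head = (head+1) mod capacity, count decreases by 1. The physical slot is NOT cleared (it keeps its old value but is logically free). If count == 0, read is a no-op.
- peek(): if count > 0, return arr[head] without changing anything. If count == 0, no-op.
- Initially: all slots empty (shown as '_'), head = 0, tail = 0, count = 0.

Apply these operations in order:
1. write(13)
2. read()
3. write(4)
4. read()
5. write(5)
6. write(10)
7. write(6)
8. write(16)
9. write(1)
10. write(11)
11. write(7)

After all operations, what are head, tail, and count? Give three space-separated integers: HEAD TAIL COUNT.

Answer: 3 3 6

Derivation:
After op 1 (write(13)): arr=[13 _ _ _ _ _] head=0 tail=1 count=1
After op 2 (read()): arr=[13 _ _ _ _ _] head=1 tail=1 count=0
After op 3 (write(4)): arr=[13 4 _ _ _ _] head=1 tail=2 count=1
After op 4 (read()): arr=[13 4 _ _ _ _] head=2 tail=2 count=0
After op 5 (write(5)): arr=[13 4 5 _ _ _] head=2 tail=3 count=1
After op 6 (write(10)): arr=[13 4 5 10 _ _] head=2 tail=4 count=2
After op 7 (write(6)): arr=[13 4 5 10 6 _] head=2 tail=5 count=3
After op 8 (write(16)): arr=[13 4 5 10 6 16] head=2 tail=0 count=4
After op 9 (write(1)): arr=[1 4 5 10 6 16] head=2 tail=1 count=5
After op 10 (write(11)): arr=[1 11 5 10 6 16] head=2 tail=2 count=6
After op 11 (write(7)): arr=[1 11 7 10 6 16] head=3 tail=3 count=6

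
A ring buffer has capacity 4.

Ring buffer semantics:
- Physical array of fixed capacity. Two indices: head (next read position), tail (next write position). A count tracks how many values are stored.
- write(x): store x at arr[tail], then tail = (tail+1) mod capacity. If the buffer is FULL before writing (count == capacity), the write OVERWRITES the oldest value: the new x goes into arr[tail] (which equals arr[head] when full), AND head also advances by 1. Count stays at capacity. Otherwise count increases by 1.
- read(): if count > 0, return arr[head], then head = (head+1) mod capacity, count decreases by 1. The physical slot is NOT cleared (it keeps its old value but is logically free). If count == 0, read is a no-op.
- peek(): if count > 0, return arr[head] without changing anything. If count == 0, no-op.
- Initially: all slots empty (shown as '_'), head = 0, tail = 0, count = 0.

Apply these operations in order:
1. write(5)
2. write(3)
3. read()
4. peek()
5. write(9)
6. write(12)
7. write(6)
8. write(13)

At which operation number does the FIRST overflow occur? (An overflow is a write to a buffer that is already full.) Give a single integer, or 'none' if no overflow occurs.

After op 1 (write(5)): arr=[5 _ _ _] head=0 tail=1 count=1
After op 2 (write(3)): arr=[5 3 _ _] head=0 tail=2 count=2
After op 3 (read()): arr=[5 3 _ _] head=1 tail=2 count=1
After op 4 (peek()): arr=[5 3 _ _] head=1 tail=2 count=1
After op 5 (write(9)): arr=[5 3 9 _] head=1 tail=3 count=2
After op 6 (write(12)): arr=[5 3 9 12] head=1 tail=0 count=3
After op 7 (write(6)): arr=[6 3 9 12] head=1 tail=1 count=4
After op 8 (write(13)): arr=[6 13 9 12] head=2 tail=2 count=4

Answer: 8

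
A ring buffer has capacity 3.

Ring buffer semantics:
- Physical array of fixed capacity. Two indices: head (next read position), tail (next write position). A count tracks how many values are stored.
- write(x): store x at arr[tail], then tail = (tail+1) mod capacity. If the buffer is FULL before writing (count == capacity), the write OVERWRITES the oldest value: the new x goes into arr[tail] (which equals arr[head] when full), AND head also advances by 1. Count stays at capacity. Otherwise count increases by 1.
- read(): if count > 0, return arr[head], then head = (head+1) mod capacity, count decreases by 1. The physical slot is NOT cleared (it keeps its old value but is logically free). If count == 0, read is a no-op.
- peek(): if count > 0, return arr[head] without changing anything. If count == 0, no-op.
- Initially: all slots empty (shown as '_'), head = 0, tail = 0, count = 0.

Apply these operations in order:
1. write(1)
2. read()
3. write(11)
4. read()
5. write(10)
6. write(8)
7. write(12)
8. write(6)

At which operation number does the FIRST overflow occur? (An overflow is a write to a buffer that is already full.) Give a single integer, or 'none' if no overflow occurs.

After op 1 (write(1)): arr=[1 _ _] head=0 tail=1 count=1
After op 2 (read()): arr=[1 _ _] head=1 tail=1 count=0
After op 3 (write(11)): arr=[1 11 _] head=1 tail=2 count=1
After op 4 (read()): arr=[1 11 _] head=2 tail=2 count=0
After op 5 (write(10)): arr=[1 11 10] head=2 tail=0 count=1
After op 6 (write(8)): arr=[8 11 10] head=2 tail=1 count=2
After op 7 (write(12)): arr=[8 12 10] head=2 tail=2 count=3
After op 8 (write(6)): arr=[8 12 6] head=0 tail=0 count=3

Answer: 8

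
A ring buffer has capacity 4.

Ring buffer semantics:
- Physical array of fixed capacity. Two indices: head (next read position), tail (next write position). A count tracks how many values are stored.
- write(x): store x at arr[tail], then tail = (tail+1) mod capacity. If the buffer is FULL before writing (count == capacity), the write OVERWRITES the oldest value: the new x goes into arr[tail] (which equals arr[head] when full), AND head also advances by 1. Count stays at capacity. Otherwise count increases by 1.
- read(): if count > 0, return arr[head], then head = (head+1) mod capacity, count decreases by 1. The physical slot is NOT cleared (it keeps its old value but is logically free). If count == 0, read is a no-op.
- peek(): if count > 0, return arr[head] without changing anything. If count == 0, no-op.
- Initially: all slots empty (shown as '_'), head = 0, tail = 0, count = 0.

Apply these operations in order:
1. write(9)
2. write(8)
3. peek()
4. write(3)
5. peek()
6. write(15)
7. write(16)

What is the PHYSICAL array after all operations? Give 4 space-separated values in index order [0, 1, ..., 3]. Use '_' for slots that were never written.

Answer: 16 8 3 15

Derivation:
After op 1 (write(9)): arr=[9 _ _ _] head=0 tail=1 count=1
After op 2 (write(8)): arr=[9 8 _ _] head=0 tail=2 count=2
After op 3 (peek()): arr=[9 8 _ _] head=0 tail=2 count=2
After op 4 (write(3)): arr=[9 8 3 _] head=0 tail=3 count=3
After op 5 (peek()): arr=[9 8 3 _] head=0 tail=3 count=3
After op 6 (write(15)): arr=[9 8 3 15] head=0 tail=0 count=4
After op 7 (write(16)): arr=[16 8 3 15] head=1 tail=1 count=4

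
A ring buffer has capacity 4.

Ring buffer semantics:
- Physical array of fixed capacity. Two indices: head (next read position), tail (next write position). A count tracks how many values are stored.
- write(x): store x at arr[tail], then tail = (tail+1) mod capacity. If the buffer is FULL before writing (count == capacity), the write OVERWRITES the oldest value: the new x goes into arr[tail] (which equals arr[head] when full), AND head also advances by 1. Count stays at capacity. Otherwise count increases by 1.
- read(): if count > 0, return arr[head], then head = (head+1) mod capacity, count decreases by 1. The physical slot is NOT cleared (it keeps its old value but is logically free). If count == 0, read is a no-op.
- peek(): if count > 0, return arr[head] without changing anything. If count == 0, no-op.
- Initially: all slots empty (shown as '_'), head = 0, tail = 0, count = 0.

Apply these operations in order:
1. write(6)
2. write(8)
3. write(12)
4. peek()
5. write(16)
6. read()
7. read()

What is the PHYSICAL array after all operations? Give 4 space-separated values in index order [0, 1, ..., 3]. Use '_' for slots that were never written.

After op 1 (write(6)): arr=[6 _ _ _] head=0 tail=1 count=1
After op 2 (write(8)): arr=[6 8 _ _] head=0 tail=2 count=2
After op 3 (write(12)): arr=[6 8 12 _] head=0 tail=3 count=3
After op 4 (peek()): arr=[6 8 12 _] head=0 tail=3 count=3
After op 5 (write(16)): arr=[6 8 12 16] head=0 tail=0 count=4
After op 6 (read()): arr=[6 8 12 16] head=1 tail=0 count=3
After op 7 (read()): arr=[6 8 12 16] head=2 tail=0 count=2

Answer: 6 8 12 16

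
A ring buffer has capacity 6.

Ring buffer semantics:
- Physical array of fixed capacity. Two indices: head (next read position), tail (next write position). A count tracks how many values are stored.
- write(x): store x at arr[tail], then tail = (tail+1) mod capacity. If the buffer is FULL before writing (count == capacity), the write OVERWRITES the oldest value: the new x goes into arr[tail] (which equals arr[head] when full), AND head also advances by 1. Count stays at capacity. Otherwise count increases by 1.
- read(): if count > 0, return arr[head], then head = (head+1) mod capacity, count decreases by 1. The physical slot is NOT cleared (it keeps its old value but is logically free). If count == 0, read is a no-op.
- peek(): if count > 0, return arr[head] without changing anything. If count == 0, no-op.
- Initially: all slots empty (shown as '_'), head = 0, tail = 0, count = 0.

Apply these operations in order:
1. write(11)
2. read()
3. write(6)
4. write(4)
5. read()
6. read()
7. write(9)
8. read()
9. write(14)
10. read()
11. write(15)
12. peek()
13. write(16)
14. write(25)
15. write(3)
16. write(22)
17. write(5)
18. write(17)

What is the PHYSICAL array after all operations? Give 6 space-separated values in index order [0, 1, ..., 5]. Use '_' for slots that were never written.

Answer: 16 25 3 22 5 17

Derivation:
After op 1 (write(11)): arr=[11 _ _ _ _ _] head=0 tail=1 count=1
After op 2 (read()): arr=[11 _ _ _ _ _] head=1 tail=1 count=0
After op 3 (write(6)): arr=[11 6 _ _ _ _] head=1 tail=2 count=1
After op 4 (write(4)): arr=[11 6 4 _ _ _] head=1 tail=3 count=2
After op 5 (read()): arr=[11 6 4 _ _ _] head=2 tail=3 count=1
After op 6 (read()): arr=[11 6 4 _ _ _] head=3 tail=3 count=0
After op 7 (write(9)): arr=[11 6 4 9 _ _] head=3 tail=4 count=1
After op 8 (read()): arr=[11 6 4 9 _ _] head=4 tail=4 count=0
After op 9 (write(14)): arr=[11 6 4 9 14 _] head=4 tail=5 count=1
After op 10 (read()): arr=[11 6 4 9 14 _] head=5 tail=5 count=0
After op 11 (write(15)): arr=[11 6 4 9 14 15] head=5 tail=0 count=1
After op 12 (peek()): arr=[11 6 4 9 14 15] head=5 tail=0 count=1
After op 13 (write(16)): arr=[16 6 4 9 14 15] head=5 tail=1 count=2
After op 14 (write(25)): arr=[16 25 4 9 14 15] head=5 tail=2 count=3
After op 15 (write(3)): arr=[16 25 3 9 14 15] head=5 tail=3 count=4
After op 16 (write(22)): arr=[16 25 3 22 14 15] head=5 tail=4 count=5
After op 17 (write(5)): arr=[16 25 3 22 5 15] head=5 tail=5 count=6
After op 18 (write(17)): arr=[16 25 3 22 5 17] head=0 tail=0 count=6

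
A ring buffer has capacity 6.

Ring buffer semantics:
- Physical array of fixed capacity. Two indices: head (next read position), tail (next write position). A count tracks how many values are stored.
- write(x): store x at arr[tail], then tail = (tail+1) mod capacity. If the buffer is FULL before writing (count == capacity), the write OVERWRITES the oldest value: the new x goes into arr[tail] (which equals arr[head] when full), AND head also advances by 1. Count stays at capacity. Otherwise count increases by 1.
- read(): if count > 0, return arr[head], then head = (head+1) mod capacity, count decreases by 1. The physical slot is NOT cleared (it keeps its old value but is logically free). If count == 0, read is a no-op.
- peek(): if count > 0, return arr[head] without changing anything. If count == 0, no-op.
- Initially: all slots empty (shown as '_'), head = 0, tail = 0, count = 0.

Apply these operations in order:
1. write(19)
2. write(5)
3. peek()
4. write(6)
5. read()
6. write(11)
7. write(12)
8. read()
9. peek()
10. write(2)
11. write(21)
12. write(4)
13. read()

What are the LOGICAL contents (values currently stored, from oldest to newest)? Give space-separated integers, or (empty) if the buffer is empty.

After op 1 (write(19)): arr=[19 _ _ _ _ _] head=0 tail=1 count=1
After op 2 (write(5)): arr=[19 5 _ _ _ _] head=0 tail=2 count=2
After op 3 (peek()): arr=[19 5 _ _ _ _] head=0 tail=2 count=2
After op 4 (write(6)): arr=[19 5 6 _ _ _] head=0 tail=3 count=3
After op 5 (read()): arr=[19 5 6 _ _ _] head=1 tail=3 count=2
After op 6 (write(11)): arr=[19 5 6 11 _ _] head=1 tail=4 count=3
After op 7 (write(12)): arr=[19 5 6 11 12 _] head=1 tail=5 count=4
After op 8 (read()): arr=[19 5 6 11 12 _] head=2 tail=5 count=3
After op 9 (peek()): arr=[19 5 6 11 12 _] head=2 tail=5 count=3
After op 10 (write(2)): arr=[19 5 6 11 12 2] head=2 tail=0 count=4
After op 11 (write(21)): arr=[21 5 6 11 12 2] head=2 tail=1 count=5
After op 12 (write(4)): arr=[21 4 6 11 12 2] head=2 tail=2 count=6
After op 13 (read()): arr=[21 4 6 11 12 2] head=3 tail=2 count=5

Answer: 11 12 2 21 4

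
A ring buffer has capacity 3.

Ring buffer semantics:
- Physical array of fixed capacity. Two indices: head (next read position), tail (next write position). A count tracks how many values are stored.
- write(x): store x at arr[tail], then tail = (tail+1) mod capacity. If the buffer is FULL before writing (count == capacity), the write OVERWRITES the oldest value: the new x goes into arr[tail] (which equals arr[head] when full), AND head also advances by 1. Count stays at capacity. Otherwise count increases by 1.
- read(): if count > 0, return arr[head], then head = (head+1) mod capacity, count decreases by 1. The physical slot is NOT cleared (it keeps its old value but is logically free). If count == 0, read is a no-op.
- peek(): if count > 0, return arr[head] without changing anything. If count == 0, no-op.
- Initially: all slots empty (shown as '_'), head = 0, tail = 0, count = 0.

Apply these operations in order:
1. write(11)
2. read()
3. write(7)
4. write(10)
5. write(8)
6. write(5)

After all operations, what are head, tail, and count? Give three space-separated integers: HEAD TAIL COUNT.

After op 1 (write(11)): arr=[11 _ _] head=0 tail=1 count=1
After op 2 (read()): arr=[11 _ _] head=1 tail=1 count=0
After op 3 (write(7)): arr=[11 7 _] head=1 tail=2 count=1
After op 4 (write(10)): arr=[11 7 10] head=1 tail=0 count=2
After op 5 (write(8)): arr=[8 7 10] head=1 tail=1 count=3
After op 6 (write(5)): arr=[8 5 10] head=2 tail=2 count=3

Answer: 2 2 3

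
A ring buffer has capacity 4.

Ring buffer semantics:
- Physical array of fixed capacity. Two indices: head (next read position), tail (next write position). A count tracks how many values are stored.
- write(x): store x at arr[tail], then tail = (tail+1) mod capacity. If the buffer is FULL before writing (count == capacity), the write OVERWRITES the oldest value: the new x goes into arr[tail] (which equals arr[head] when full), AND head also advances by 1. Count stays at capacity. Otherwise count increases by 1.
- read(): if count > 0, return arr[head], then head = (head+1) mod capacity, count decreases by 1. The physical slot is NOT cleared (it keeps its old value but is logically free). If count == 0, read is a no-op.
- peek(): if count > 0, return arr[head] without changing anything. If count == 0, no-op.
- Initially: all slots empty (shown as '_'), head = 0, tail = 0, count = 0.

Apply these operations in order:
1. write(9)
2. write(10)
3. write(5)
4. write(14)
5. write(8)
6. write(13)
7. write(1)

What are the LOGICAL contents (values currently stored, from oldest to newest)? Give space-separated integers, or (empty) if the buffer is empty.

After op 1 (write(9)): arr=[9 _ _ _] head=0 tail=1 count=1
After op 2 (write(10)): arr=[9 10 _ _] head=0 tail=2 count=2
After op 3 (write(5)): arr=[9 10 5 _] head=0 tail=3 count=3
After op 4 (write(14)): arr=[9 10 5 14] head=0 tail=0 count=4
After op 5 (write(8)): arr=[8 10 5 14] head=1 tail=1 count=4
After op 6 (write(13)): arr=[8 13 5 14] head=2 tail=2 count=4
After op 7 (write(1)): arr=[8 13 1 14] head=3 tail=3 count=4

Answer: 14 8 13 1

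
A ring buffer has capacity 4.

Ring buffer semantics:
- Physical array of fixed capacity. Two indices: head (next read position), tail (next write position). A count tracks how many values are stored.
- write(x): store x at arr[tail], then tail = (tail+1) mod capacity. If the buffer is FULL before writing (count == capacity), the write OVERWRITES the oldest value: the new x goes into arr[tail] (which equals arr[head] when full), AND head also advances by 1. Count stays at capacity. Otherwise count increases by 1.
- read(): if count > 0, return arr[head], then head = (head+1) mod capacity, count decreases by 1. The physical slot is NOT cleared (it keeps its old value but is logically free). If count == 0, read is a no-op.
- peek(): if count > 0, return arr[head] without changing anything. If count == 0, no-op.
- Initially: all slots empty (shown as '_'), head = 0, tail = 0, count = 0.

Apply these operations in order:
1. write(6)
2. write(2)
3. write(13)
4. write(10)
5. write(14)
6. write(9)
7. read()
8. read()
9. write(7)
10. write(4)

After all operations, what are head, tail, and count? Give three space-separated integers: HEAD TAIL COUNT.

Answer: 0 0 4

Derivation:
After op 1 (write(6)): arr=[6 _ _ _] head=0 tail=1 count=1
After op 2 (write(2)): arr=[6 2 _ _] head=0 tail=2 count=2
After op 3 (write(13)): arr=[6 2 13 _] head=0 tail=3 count=3
After op 4 (write(10)): arr=[6 2 13 10] head=0 tail=0 count=4
After op 5 (write(14)): arr=[14 2 13 10] head=1 tail=1 count=4
After op 6 (write(9)): arr=[14 9 13 10] head=2 tail=2 count=4
After op 7 (read()): arr=[14 9 13 10] head=3 tail=2 count=3
After op 8 (read()): arr=[14 9 13 10] head=0 tail=2 count=2
After op 9 (write(7)): arr=[14 9 7 10] head=0 tail=3 count=3
After op 10 (write(4)): arr=[14 9 7 4] head=0 tail=0 count=4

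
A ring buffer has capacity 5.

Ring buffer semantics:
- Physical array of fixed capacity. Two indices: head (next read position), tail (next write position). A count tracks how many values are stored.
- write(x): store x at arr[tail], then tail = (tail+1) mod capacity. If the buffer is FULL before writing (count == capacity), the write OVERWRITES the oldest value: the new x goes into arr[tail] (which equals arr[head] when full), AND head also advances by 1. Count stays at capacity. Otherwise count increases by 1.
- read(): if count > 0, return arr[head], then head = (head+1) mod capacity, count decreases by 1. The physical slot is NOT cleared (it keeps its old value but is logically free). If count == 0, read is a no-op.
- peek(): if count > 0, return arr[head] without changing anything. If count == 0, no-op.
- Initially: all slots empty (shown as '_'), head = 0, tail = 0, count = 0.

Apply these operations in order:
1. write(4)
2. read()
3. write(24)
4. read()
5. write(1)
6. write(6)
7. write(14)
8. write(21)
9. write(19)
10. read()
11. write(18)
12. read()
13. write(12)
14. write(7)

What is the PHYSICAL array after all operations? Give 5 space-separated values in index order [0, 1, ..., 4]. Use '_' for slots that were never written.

Answer: 21 19 18 12 7

Derivation:
After op 1 (write(4)): arr=[4 _ _ _ _] head=0 tail=1 count=1
After op 2 (read()): arr=[4 _ _ _ _] head=1 tail=1 count=0
After op 3 (write(24)): arr=[4 24 _ _ _] head=1 tail=2 count=1
After op 4 (read()): arr=[4 24 _ _ _] head=2 tail=2 count=0
After op 5 (write(1)): arr=[4 24 1 _ _] head=2 tail=3 count=1
After op 6 (write(6)): arr=[4 24 1 6 _] head=2 tail=4 count=2
After op 7 (write(14)): arr=[4 24 1 6 14] head=2 tail=0 count=3
After op 8 (write(21)): arr=[21 24 1 6 14] head=2 tail=1 count=4
After op 9 (write(19)): arr=[21 19 1 6 14] head=2 tail=2 count=5
After op 10 (read()): arr=[21 19 1 6 14] head=3 tail=2 count=4
After op 11 (write(18)): arr=[21 19 18 6 14] head=3 tail=3 count=5
After op 12 (read()): arr=[21 19 18 6 14] head=4 tail=3 count=4
After op 13 (write(12)): arr=[21 19 18 12 14] head=4 tail=4 count=5
After op 14 (write(7)): arr=[21 19 18 12 7] head=0 tail=0 count=5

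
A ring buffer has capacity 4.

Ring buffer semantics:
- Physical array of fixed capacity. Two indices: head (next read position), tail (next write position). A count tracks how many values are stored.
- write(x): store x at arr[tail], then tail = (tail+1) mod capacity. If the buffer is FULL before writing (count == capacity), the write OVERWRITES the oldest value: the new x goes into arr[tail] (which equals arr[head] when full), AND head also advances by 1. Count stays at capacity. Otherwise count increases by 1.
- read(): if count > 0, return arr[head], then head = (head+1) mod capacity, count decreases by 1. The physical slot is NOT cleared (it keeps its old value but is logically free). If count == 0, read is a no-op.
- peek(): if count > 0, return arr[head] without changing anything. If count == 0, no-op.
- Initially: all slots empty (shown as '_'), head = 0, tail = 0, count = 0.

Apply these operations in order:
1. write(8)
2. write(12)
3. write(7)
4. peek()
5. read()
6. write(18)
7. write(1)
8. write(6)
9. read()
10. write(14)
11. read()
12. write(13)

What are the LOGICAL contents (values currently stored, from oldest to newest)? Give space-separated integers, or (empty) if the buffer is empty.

Answer: 1 6 14 13

Derivation:
After op 1 (write(8)): arr=[8 _ _ _] head=0 tail=1 count=1
After op 2 (write(12)): arr=[8 12 _ _] head=0 tail=2 count=2
After op 3 (write(7)): arr=[8 12 7 _] head=0 tail=3 count=3
After op 4 (peek()): arr=[8 12 7 _] head=0 tail=3 count=3
After op 5 (read()): arr=[8 12 7 _] head=1 tail=3 count=2
After op 6 (write(18)): arr=[8 12 7 18] head=1 tail=0 count=3
After op 7 (write(1)): arr=[1 12 7 18] head=1 tail=1 count=4
After op 8 (write(6)): arr=[1 6 7 18] head=2 tail=2 count=4
After op 9 (read()): arr=[1 6 7 18] head=3 tail=2 count=3
After op 10 (write(14)): arr=[1 6 14 18] head=3 tail=3 count=4
After op 11 (read()): arr=[1 6 14 18] head=0 tail=3 count=3
After op 12 (write(13)): arr=[1 6 14 13] head=0 tail=0 count=4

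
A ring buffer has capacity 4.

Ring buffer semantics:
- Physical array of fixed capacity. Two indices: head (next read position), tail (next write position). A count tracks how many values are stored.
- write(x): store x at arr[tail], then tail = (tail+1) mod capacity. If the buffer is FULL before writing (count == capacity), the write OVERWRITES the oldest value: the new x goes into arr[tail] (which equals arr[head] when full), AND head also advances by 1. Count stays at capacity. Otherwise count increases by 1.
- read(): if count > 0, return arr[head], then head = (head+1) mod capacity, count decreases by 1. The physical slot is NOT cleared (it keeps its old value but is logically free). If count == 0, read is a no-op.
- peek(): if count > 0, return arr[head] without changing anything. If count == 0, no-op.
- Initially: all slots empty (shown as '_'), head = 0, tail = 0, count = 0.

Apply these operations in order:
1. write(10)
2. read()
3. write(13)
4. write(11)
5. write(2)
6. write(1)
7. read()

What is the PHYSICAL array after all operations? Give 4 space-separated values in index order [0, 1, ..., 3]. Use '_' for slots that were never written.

After op 1 (write(10)): arr=[10 _ _ _] head=0 tail=1 count=1
After op 2 (read()): arr=[10 _ _ _] head=1 tail=1 count=0
After op 3 (write(13)): arr=[10 13 _ _] head=1 tail=2 count=1
After op 4 (write(11)): arr=[10 13 11 _] head=1 tail=3 count=2
After op 5 (write(2)): arr=[10 13 11 2] head=1 tail=0 count=3
After op 6 (write(1)): arr=[1 13 11 2] head=1 tail=1 count=4
After op 7 (read()): arr=[1 13 11 2] head=2 tail=1 count=3

Answer: 1 13 11 2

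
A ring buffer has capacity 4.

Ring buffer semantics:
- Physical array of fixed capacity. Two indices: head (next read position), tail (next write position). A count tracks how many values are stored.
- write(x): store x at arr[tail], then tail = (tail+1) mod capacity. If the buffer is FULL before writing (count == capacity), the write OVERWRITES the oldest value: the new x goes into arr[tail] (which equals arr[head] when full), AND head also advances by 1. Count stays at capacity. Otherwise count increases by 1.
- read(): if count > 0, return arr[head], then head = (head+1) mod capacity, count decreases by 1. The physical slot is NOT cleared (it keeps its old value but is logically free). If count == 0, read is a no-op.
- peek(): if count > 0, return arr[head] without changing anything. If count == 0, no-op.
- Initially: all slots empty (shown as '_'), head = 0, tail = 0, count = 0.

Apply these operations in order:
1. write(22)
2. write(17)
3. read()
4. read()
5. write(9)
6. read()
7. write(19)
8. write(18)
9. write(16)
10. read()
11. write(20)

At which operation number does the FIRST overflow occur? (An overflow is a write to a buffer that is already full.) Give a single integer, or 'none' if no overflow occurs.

After op 1 (write(22)): arr=[22 _ _ _] head=0 tail=1 count=1
After op 2 (write(17)): arr=[22 17 _ _] head=0 tail=2 count=2
After op 3 (read()): arr=[22 17 _ _] head=1 tail=2 count=1
After op 4 (read()): arr=[22 17 _ _] head=2 tail=2 count=0
After op 5 (write(9)): arr=[22 17 9 _] head=2 tail=3 count=1
After op 6 (read()): arr=[22 17 9 _] head=3 tail=3 count=0
After op 7 (write(19)): arr=[22 17 9 19] head=3 tail=0 count=1
After op 8 (write(18)): arr=[18 17 9 19] head=3 tail=1 count=2
After op 9 (write(16)): arr=[18 16 9 19] head=3 tail=2 count=3
After op 10 (read()): arr=[18 16 9 19] head=0 tail=2 count=2
After op 11 (write(20)): arr=[18 16 20 19] head=0 tail=3 count=3

Answer: none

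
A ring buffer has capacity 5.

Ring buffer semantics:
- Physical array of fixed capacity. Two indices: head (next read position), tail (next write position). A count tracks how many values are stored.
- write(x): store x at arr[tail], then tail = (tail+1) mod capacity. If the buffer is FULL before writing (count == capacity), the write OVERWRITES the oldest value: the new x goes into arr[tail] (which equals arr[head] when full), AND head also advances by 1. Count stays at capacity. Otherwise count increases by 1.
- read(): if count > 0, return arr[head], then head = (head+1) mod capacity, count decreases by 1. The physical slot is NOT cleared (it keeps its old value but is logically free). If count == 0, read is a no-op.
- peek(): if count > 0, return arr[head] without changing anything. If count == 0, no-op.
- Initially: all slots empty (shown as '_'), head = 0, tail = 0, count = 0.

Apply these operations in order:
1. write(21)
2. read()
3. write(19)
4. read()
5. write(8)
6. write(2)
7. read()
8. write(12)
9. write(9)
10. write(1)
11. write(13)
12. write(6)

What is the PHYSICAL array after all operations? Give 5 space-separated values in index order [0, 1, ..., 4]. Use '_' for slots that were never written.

Answer: 9 1 13 6 12

Derivation:
After op 1 (write(21)): arr=[21 _ _ _ _] head=0 tail=1 count=1
After op 2 (read()): arr=[21 _ _ _ _] head=1 tail=1 count=0
After op 3 (write(19)): arr=[21 19 _ _ _] head=1 tail=2 count=1
After op 4 (read()): arr=[21 19 _ _ _] head=2 tail=2 count=0
After op 5 (write(8)): arr=[21 19 8 _ _] head=2 tail=3 count=1
After op 6 (write(2)): arr=[21 19 8 2 _] head=2 tail=4 count=2
After op 7 (read()): arr=[21 19 8 2 _] head=3 tail=4 count=1
After op 8 (write(12)): arr=[21 19 8 2 12] head=3 tail=0 count=2
After op 9 (write(9)): arr=[9 19 8 2 12] head=3 tail=1 count=3
After op 10 (write(1)): arr=[9 1 8 2 12] head=3 tail=2 count=4
After op 11 (write(13)): arr=[9 1 13 2 12] head=3 tail=3 count=5
After op 12 (write(6)): arr=[9 1 13 6 12] head=4 tail=4 count=5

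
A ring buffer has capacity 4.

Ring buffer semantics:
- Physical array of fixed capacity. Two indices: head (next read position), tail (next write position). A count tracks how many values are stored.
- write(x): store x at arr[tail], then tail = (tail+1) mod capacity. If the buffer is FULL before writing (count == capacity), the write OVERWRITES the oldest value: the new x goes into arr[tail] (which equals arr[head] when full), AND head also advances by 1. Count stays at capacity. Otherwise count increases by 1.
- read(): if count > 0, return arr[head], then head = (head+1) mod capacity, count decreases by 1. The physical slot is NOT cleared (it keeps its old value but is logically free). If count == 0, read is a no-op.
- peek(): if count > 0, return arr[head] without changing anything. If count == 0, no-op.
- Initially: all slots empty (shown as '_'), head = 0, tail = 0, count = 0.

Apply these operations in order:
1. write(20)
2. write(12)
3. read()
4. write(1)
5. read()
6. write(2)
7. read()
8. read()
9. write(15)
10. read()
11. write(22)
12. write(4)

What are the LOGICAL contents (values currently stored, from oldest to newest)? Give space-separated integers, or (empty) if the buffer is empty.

Answer: 22 4

Derivation:
After op 1 (write(20)): arr=[20 _ _ _] head=0 tail=1 count=1
After op 2 (write(12)): arr=[20 12 _ _] head=0 tail=2 count=2
After op 3 (read()): arr=[20 12 _ _] head=1 tail=2 count=1
After op 4 (write(1)): arr=[20 12 1 _] head=1 tail=3 count=2
After op 5 (read()): arr=[20 12 1 _] head=2 tail=3 count=1
After op 6 (write(2)): arr=[20 12 1 2] head=2 tail=0 count=2
After op 7 (read()): arr=[20 12 1 2] head=3 tail=0 count=1
After op 8 (read()): arr=[20 12 1 2] head=0 tail=0 count=0
After op 9 (write(15)): arr=[15 12 1 2] head=0 tail=1 count=1
After op 10 (read()): arr=[15 12 1 2] head=1 tail=1 count=0
After op 11 (write(22)): arr=[15 22 1 2] head=1 tail=2 count=1
After op 12 (write(4)): arr=[15 22 4 2] head=1 tail=3 count=2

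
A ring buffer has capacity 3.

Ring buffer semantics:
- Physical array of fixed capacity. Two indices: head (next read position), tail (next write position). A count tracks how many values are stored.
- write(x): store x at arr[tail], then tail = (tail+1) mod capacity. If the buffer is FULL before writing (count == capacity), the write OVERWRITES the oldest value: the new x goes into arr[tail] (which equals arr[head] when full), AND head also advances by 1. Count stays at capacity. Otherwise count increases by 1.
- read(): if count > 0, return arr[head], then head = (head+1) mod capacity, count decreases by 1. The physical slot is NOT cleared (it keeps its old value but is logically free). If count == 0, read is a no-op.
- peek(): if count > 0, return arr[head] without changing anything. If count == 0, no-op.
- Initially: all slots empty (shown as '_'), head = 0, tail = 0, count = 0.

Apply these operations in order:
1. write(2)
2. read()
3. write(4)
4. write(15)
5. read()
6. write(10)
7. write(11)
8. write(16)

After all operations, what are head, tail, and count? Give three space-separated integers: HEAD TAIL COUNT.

Answer: 0 0 3

Derivation:
After op 1 (write(2)): arr=[2 _ _] head=0 tail=1 count=1
After op 2 (read()): arr=[2 _ _] head=1 tail=1 count=0
After op 3 (write(4)): arr=[2 4 _] head=1 tail=2 count=1
After op 4 (write(15)): arr=[2 4 15] head=1 tail=0 count=2
After op 5 (read()): arr=[2 4 15] head=2 tail=0 count=1
After op 6 (write(10)): arr=[10 4 15] head=2 tail=1 count=2
After op 7 (write(11)): arr=[10 11 15] head=2 tail=2 count=3
After op 8 (write(16)): arr=[10 11 16] head=0 tail=0 count=3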